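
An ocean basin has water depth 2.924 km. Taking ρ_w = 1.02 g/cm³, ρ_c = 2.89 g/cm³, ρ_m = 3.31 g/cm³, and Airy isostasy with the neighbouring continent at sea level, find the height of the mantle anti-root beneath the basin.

In Airy isostatic equilibrium: replacing crust with seawater at the top is compensated by replacing crust with mantle at the base: d (ρ_c − ρ_w) = a (ρ_m − ρ_c).
a = d (ρ_c − ρ_w)/(ρ_m − ρ_c) = 2.924 km × 1.87/0.42 = 13 km.

13 km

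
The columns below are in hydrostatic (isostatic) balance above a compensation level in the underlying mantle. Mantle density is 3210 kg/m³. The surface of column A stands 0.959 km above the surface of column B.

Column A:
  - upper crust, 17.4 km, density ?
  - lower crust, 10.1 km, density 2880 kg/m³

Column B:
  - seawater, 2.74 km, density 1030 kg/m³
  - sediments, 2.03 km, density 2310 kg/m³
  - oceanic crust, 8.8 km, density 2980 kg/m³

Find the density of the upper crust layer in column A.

Take the compensation level at the base of the deeper column (depth z_c below the surface of column A) and equate Σ ρ_i t_i down to z_c; mantle fills any gap and the z_c terms cancel.
Column A: 17.4×ρ + 10.1×2880 + (z_c − 27.5)×3210
Column B: 0.959×0 + 2.74×1030 + 2.03×2310 + 8.8×2980 + (z_c − 0.959 − 13.57)×3210
The z_c×3210 term appears on both sides and cancels. Collect the known terms of each column as K = Σ(ρt)_known − 3210 × (depth of known layers): K_A = 29088 − 3210×27.5 = −59187; K_B = 33735.5 − 3210×(0.959 + 13.57) = −12902.59.
Balance: K_A + 17.4×ρ = K_B, so ρ = (K_B − K_A)/17.4 = 46284.4/17.4 = 2660 kg/m³.

2660 kg/m³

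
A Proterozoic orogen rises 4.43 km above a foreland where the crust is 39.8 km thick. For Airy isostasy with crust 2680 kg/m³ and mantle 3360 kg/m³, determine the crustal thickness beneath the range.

61.7 km

Root depth r = h ρ_c / (ρ_m − ρ_c) = 4.43 km × 2680 / 680 = 17.46 km.
Total thickness = T + h + r = 39.8 km + 4.43 km + 17.46 km = 61.7 km.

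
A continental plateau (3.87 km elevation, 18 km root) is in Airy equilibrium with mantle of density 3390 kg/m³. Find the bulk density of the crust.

ρ_c h = (ρ_m − ρ_c) r → ρ_c (h + r) = ρ_m r → ρ_c = ρ_m r / (h + r).
ρ_c = 3390 × 18 km / (3.87 km + 18 km) = 2790 kg/m³.

2790 kg/m³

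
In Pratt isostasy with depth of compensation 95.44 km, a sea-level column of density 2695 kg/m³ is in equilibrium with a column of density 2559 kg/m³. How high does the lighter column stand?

5.07 km

ρ_ref D = ρ (D + h) → h = D (ρ_ref − ρ)/ρ.
h = 95.44 km × (2695 − 2559)/2559 = 5.07 km.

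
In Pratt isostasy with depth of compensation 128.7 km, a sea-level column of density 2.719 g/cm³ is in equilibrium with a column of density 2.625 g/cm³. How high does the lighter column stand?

4.61 km

ρ_ref D = ρ (D + h) → h = D (ρ_ref − ρ)/ρ.
h = 128.7 km × (2.719 − 2.625)/2.625 = 4.61 km.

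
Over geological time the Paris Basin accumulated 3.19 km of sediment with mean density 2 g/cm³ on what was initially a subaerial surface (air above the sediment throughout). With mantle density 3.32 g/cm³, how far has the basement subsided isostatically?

Subaerial load: s = t ρ_sed / ρ_m = 3.19 km × 2/3.32 = 1.92 km.

1.92 km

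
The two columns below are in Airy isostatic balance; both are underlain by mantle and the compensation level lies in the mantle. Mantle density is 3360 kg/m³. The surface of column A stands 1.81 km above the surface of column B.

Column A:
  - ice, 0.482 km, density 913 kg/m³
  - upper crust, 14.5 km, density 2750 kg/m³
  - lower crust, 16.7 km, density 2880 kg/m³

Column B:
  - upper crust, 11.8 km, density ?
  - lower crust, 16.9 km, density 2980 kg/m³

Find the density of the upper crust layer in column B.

2890 kg/m³

Take the compensation level at the base of the deeper column (depth z_c below the surface of column A) and equate Σ ρ_i t_i down to z_c; mantle fills any gap and the z_c terms cancel.
Column A: 0.482×913 + 14.5×2750 + 16.7×2880 + (z_c − 31.682)×3360
Column B: 1.81×0 + 11.8×ρ + 16.9×2980 + (z_c − 1.81 − 28.7)×3360
The z_c×3360 term appears on both sides and cancels. Collect the known terms of each column as K = Σ(ρt)_known − 3360 × (depth of known layers): K_A = 88411.066 − 3360×31.682 = −18040.454; K_B = 50362 − 3360×(1.81 + 28.7) = −52151.6.
Balance: K_A = K_B + 11.8×ρ, so ρ = (K_A − K_B)/11.8 = 34111.1/11.8 = 2890 kg/m³.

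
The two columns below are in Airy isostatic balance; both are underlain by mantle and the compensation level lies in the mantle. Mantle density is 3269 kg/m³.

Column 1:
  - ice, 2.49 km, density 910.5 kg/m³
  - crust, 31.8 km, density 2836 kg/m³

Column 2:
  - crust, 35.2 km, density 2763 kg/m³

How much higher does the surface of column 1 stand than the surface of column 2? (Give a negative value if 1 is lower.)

For any compensation level in the mantle, the mantle terms cancel and isostasy reduces to e = (Σt_1 − Σt_2) − (Σ(ρt)_1 − Σ(ρt)_2) / ρ_m.
Σt_1 = 34.29 km; Σt_2 = 35.2 km; Σ(ρt)_1 = 92451.945; Σ(ρt)_2 = 97257.6 (in km·kg/m³).
e = (34.29 − 35.2) − (92451.945 − 97257.6) / 3269 = 0.56 km.

0.56 km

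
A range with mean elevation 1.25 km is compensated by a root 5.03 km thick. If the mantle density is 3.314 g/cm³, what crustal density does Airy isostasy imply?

2.65 g/cm³

ρ_c h = (ρ_m − ρ_c) r → ρ_c (h + r) = ρ_m r → ρ_c = ρ_m r / (h + r).
ρ_c = 3.314 × 5.03 km / (1.25 km + 5.03 km) = 2.65 g/cm³.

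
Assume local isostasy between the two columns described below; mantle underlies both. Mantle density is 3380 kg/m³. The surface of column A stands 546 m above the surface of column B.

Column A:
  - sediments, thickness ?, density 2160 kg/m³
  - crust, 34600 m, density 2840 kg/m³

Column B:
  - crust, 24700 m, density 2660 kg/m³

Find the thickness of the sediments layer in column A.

775 m

Take the compensation level at the base of the deeper column (depth z_c below the surface of column A) and equate Σ ρ_i t_i down to z_c; mantle fills any gap and the z_c terms cancel.
Column A: x×2160 + 34600×2840 + (z_c − 34600 − x)×3380
Column B: 546×0 + 24700×2660 + (z_c − 546 − 24700)×3380
The z_c×3380 term appears on both sides and cancels. Collect the known terms of each column as K = Σ(ρt)_known − 3380 × (depth of known layers): K_A = 98264000 − 3380×34600 = −18684000; K_B = 65702000 − 3380×(546 + 24700) = −19629480.
Balance: K_A − x×(3380 − 2160) = K_B, so x = (K_A − K_B)/(3380 − 2160) = 945480/1220 = 775 m.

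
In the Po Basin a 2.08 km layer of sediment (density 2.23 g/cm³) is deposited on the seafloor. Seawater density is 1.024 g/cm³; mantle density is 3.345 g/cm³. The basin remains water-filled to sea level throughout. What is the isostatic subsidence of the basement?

Submarine loading: the sediment displaces seawater, and the subsidence is in turn flooded, so s (ρ_m − ρ_w) = t (ρ_sed − ρ_w).
s = 2.08 km × (2.23 − 1.024) / (3.345 − 1.024) = 1.08 km.

1.08 km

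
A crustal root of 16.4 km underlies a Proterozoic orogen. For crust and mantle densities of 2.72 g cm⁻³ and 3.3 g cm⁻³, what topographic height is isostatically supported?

Balancing pressure at the compensation depth: ρ_c h = (ρ_m − ρ_c) r.
h = r (ρ_m − ρ_c) / ρ_c = 16.4 km × (3.3 − 2.72) / 2.72 = 3.5 km.

3.5 km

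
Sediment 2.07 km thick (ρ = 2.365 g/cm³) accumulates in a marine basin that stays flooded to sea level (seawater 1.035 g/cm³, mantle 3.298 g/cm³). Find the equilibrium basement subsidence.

Submarine loading: the sediment displaces seawater, and the subsidence is in turn flooded, so s (ρ_m − ρ_w) = t (ρ_sed − ρ_w).
s = 2.07 km × (2.365 − 1.035) / (3.298 − 1.035) = 1.22 km.

1.22 km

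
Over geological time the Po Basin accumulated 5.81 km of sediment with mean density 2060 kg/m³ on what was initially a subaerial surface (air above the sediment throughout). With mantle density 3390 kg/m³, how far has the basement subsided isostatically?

3.53 km

Subaerial load: s = t ρ_sed / ρ_m = 5.81 km × 2060/3390 = 3.53 km.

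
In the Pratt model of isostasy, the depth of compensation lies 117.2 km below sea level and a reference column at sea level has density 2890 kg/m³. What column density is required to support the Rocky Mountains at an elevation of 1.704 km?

Pratt balance: ρ_ref D = ρ (D + h).
ρ = ρ_ref D/(D + h) = 2890 × 117.2 km/(117.2 km + 1.704 km) = 2850 kg/m³.

2850 kg/m³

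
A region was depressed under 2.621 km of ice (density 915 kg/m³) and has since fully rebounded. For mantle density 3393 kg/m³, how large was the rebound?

Removing the load lets mantle flow back in; uplift u satisfies ρ_ice t = ρ_m u.
u = t ρ_ice/ρ_m = 2.621 km × 915/3393 = 0.707 km.

0.707 km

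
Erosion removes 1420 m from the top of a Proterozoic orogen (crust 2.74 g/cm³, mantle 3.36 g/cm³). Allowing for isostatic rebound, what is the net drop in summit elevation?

Rebound u = e ρ_c/ρ_m = 1420 m × 2.74/3.36 = 1158 m.
Net surface drop = e − u = 1420 m − 1158 m = e (ρ_m − ρ_c)/ρ_m = 262 m.

262 m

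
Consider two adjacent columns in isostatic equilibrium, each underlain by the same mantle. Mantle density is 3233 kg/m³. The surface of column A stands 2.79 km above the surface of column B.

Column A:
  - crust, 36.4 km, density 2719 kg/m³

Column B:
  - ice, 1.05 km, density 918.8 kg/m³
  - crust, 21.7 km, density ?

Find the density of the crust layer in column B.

2900 kg/m³

Take the compensation level at the base of the deeper column (depth z_c below the surface of column A) and equate Σ ρ_i t_i down to z_c; mantle fills any gap and the z_c terms cancel.
Column A: 36.4×2719 + (z_c − 36.4)×3233
Column B: 2.79×0 + 1.05×918.8 + 21.7×ρ + (z_c − 2.79 − 22.75)×3233
The z_c×3233 term appears on both sides and cancels. Collect the known terms of each column as K = Σ(ρt)_known − 3233 × (depth of known layers): K_A = 98971.6 − 3233×36.4 = −18709.6; K_B = 964.74 − 3233×(2.79 + 22.75) = −81606.08.
Balance: K_A = K_B + 21.7×ρ, so ρ = (K_A − K_B)/21.7 = 62896.5/21.7 = 2900 kg/m³.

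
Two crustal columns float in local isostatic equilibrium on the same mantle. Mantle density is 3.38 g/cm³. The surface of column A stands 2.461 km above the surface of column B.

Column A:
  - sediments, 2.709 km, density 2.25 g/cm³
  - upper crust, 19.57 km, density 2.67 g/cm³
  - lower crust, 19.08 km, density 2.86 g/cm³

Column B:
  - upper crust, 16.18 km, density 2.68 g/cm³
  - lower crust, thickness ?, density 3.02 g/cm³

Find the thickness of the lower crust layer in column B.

20.1 km

Take the compensation level at the base of the deeper column (depth z_c below the surface of column A) and equate Σ ρ_i t_i down to z_c; mantle fills any gap and the z_c terms cancel.
Column A: 2.709×2.25 + 19.57×2.67 + 19.08×2.86 + (z_c − 41.359)×3.38
Column B: 2.461×0 + 16.18×2.68 + x×3.02 + (z_c − 2.461 − 16.18 − x)×3.38
The z_c×3.38 term appears on both sides and cancels. Collect the known terms of each column as K = Σ(ρt)_known − 3.38 × (depth of known layers): K_A = 112.91595 − 3.38×41.359 = −26.87747; K_B = 43.3624 − 3.38×(2.461 + 16.18) = −19.64418.
Balance: K_A = K_B − x×(3.38 − 3.02), so x = (K_B − K_A)/(3.38 − 3.02) = 7.23329/0.36 = 20.1 km.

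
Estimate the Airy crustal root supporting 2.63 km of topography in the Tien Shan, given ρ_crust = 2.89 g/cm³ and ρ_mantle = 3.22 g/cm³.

23 km

Balancing pressure at the compensation depth: the weight of the topography is balanced by the buoyancy of the root, ρ_c h = (ρ_m − ρ_c) r.
r = h · ρ_c / (ρ_m − ρ_c) = 2.63 km × 2.89 / (3.22 − 2.89) = 23 km.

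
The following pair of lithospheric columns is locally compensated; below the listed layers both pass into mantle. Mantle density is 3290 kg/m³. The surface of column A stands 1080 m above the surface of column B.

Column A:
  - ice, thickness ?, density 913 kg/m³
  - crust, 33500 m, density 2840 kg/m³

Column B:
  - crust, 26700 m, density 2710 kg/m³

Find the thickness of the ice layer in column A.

Take the compensation level at the base of the deeper column (depth z_c below the surface of column A) and equate Σ ρ_i t_i down to z_c; mantle fills any gap and the z_c terms cancel.
Column A: x×913 + 33500×2840 + (z_c − 33500 − x)×3290
Column B: 1080×0 + 26700×2710 + (z_c − 1080 − 26700)×3290
The z_c×3290 term appears on both sides and cancels. Collect the known terms of each column as K = Σ(ρt)_known − 3290 × (depth of known layers): K_A = 95140000 − 3290×33500 = −15075000; K_B = 72357000 − 3290×(1080 + 26700) = −19039200.
Balance: K_A − x×(3290 − 913) = K_B, so x = (K_A − K_B)/(3290 − 913) = 3964200/2377 = 1670 m.

1670 m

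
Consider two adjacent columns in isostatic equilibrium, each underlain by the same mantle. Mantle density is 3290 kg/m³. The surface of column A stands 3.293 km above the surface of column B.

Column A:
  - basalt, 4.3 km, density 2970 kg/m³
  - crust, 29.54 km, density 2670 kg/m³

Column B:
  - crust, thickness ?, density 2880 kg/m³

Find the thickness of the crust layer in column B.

21.6 km

Take the compensation level at the base of the deeper column (depth z_c below the surface of column A) and equate Σ ρ_i t_i down to z_c; mantle fills any gap and the z_c terms cancel.
Column A: 4.3×2970 + 29.54×2670 + (z_c − 33.84)×3290
Column B: 3.293×0 + x×2880 + (z_c − 3.293 − 0 − x)×3290
The z_c×3290 term appears on both sides and cancels. Collect the known terms of each column as K = Σ(ρt)_known − 3290 × (depth of known layers): K_A = 91642.8 − 3290×33.84 = −19690.8; K_B = 0 − 3290×(3.293 + 0) = −10833.97.
Balance: K_A = K_B − x×(3290 − 2880), so x = (K_B − K_A)/(3290 − 2880) = 8856.83/410 = 21.6 km.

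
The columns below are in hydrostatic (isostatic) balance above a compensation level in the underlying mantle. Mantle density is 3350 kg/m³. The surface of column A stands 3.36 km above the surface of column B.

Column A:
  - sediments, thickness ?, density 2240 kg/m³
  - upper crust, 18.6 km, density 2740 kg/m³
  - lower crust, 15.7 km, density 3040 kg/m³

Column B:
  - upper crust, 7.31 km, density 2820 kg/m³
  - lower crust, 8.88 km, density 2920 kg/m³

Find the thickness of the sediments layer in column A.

Take the compensation level at the base of the deeper column (depth z_c below the surface of column A) and equate Σ ρ_i t_i down to z_c; mantle fills any gap and the z_c terms cancel.
Column A: x×2240 + 18.6×2740 + 15.7×3040 + (z_c − 34.3 − x)×3350
Column B: 3.36×0 + 7.31×2820 + 8.88×2920 + (z_c − 3.36 − 16.19)×3350
The z_c×3350 term appears on both sides and cancels. Collect the known terms of each column as K = Σ(ρt)_known − 3350 × (depth of known layers): K_A = 98692 − 3350×34.3 = −16213; K_B = 46543.8 − 3350×(3.36 + 16.19) = −18948.7.
Balance: K_A − x×(3350 − 2240) = K_B, so x = (K_A − K_B)/(3350 − 2240) = 2735.7/1110 = 2.46 km.

2.46 km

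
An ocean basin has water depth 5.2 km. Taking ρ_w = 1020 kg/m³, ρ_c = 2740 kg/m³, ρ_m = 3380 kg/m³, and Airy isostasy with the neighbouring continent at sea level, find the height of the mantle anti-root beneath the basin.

14 km

By Archimedes' principle applied to the lithosphere: replacing crust with seawater at the top is compensated by replacing crust with mantle at the base: d (ρ_c − ρ_w) = a (ρ_m − ρ_c).
a = d (ρ_c − ρ_w)/(ρ_m − ρ_c) = 5.2 km × 1720/640 = 14 km.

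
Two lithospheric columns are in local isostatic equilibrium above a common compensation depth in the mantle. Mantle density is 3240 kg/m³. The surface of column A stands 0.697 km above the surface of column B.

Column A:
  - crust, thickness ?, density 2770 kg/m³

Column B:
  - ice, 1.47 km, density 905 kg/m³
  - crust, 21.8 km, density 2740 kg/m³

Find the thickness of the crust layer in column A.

35.3 km

Take the compensation level at the base of the deeper column (depth z_c below the surface of column A) and equate Σ ρ_i t_i down to z_c; mantle fills any gap and the z_c terms cancel.
Column A: x×2770 + (z_c − 0 − x)×3240
Column B: 0.697×0 + 1.47×905 + 21.8×2740 + (z_c − 0.697 − 23.27)×3240
The z_c×3240 term appears on both sides and cancels. Collect the known terms of each column as K = Σ(ρt)_known − 3240 × (depth of known layers): K_A = 0 − 3240×0 = 0; K_B = 61062.35 − 3240×(0.697 + 23.27) = −16590.73.
Balance: K_A − x×(3240 − 2770) = K_B, so x = (K_A − K_B)/(3240 − 2770) = 16590.7/470 = 35.3 km.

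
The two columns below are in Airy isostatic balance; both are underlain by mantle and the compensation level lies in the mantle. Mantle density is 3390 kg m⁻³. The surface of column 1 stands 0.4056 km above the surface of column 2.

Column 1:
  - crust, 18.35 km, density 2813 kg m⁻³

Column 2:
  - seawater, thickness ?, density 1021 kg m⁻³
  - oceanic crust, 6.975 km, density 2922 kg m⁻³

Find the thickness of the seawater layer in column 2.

Take the compensation level at the base of the deeper column (depth z_c below the surface of column 1) and equate Σ ρ_i t_i down to z_c; mantle fills any gap and the z_c terms cancel.
Column 1: 18.35×2813 + (z_c − 18.35)×3390
Column 2: 0.4056×0 + x×1021 + 6.975×2922 + (z_c − 0.4056 − 6.975 − x)×3390
The z_c×3390 term appears on both sides and cancels. Collect the known terms of each column as K = Σ(ρt)_known − 3390 × (depth of known layers): K_1 = 51618.55 − 3390×18.35 = −10587.95; K_2 = 20380.95 − 3390×(0.4056 + 6.975) = −4639.284.
Balance: K_1 = K_2 − x×(3390 − 1021), so x = (K_2 − K_1)/(3390 − 1021) = 5948.67/2369 = 2.51 km.

2.51 km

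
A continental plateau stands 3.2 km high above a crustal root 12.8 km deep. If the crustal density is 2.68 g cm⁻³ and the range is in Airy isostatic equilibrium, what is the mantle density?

Airy balance: ρ_c h = (ρ_m − ρ_c) r → ρ_m = ρ_c (1 + h/r).
ρ_m = 2.68 × (1 + 3.2 km/12.8 km) = 3.35 g cm⁻³.

3.35 g cm⁻³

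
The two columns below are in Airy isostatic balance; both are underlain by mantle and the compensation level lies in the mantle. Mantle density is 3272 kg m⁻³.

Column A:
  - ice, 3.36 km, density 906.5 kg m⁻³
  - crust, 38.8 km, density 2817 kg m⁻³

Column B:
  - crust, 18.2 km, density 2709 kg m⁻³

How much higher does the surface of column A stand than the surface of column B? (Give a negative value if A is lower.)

4.69 km

For any compensation level in the mantle, the mantle terms cancel and isostasy reduces to e = (Σt_A − Σt_B) − (Σ(ρt)_A − Σ(ρt)_B) / ρ_m.
Σt_A = 42.16 km; Σt_B = 18.2 km; Σ(ρt)_A = 112345.44; Σ(ρt)_B = 49303.8 (in km·kg m⁻³).
e = (42.16 − 18.2) − (112345.44 − 49303.8) / 3272 = 4.69 km.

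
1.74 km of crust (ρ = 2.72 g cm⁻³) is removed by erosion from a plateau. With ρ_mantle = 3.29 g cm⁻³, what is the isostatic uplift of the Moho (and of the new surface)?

1.44 km

Unloading: uplift u = e ρ_c/ρ_m = 1.74 km × 2.72/3.29 = 1.44 km.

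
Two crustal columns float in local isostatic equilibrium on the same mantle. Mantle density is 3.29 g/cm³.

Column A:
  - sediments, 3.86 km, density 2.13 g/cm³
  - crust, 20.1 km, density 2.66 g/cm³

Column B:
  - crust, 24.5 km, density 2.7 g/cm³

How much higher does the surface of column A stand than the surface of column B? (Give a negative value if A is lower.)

For any compensation level in the mantle, the mantle terms cancel and isostasy reduces to e = (Σt_A − Σt_B) − (Σ(ρt)_A − Σ(ρt)_B) / ρ_m.
Σt_A = 23.96 km; Σt_B = 24.5 km; Σ(ρt)_A = 61.6878; Σ(ρt)_B = 66.15 (in km·g/cm³).
e = (23.96 − 24.5) − (61.6878 − 66.15) / 3.29 = 0.816 km.

0.816 km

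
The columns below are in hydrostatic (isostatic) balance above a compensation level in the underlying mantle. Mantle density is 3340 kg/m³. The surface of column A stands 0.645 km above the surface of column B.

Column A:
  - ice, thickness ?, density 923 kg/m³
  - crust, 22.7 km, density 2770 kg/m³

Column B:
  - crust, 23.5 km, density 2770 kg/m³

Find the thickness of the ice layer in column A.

Take the compensation level at the base of the deeper column (depth z_c below the surface of column A) and equate Σ ρ_i t_i down to z_c; mantle fills any gap and the z_c terms cancel.
Column A: x×923 + 22.7×2770 + (z_c − 22.7 − x)×3340
Column B: 0.645×0 + 23.5×2770 + (z_c − 0.645 − 23.5)×3340
The z_c×3340 term appears on both sides and cancels. Collect the known terms of each column as K = Σ(ρt)_known − 3340 × (depth of known layers): K_A = 62879 − 3340×22.7 = −12939; K_B = 65095 − 3340×(0.645 + 23.5) = −15549.3.
Balance: K_A − x×(3340 − 923) = K_B, so x = (K_A − K_B)/(3340 − 923) = 2610.3/2417 = 1.08 km.

1.08 km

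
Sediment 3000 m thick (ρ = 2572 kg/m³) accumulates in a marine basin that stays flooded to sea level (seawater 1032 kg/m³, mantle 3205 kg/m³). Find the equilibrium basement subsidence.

Submarine loading: the sediment displaces seawater, and the subsidence is in turn flooded, so s (ρ_m − ρ_w) = t (ρ_sed − ρ_w).
s = 3000 m × (2572 − 1032) / (3205 − 1032) = 2130 m.

2130 m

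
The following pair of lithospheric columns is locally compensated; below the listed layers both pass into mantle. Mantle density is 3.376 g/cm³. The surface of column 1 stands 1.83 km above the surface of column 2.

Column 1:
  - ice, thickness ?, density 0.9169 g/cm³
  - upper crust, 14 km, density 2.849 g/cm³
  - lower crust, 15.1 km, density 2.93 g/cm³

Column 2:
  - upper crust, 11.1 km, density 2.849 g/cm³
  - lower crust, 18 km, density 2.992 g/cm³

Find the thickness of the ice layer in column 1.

Take the compensation level at the base of the deeper column (depth z_c below the surface of column 1) and equate Σ ρ_i t_i down to z_c; mantle fills any gap and the z_c terms cancel.
Column 1: x×0.9169 + 14×2.849 + 15.1×2.93 + (z_c − 29.1 − x)×3.376
Column 2: 1.83×0 + 11.1×2.849 + 18×2.992 + (z_c − 1.83 − 29.1)×3.376
The z_c×3.376 term appears on both sides and cancels. Collect the known terms of each column as K = Σ(ρt)_known − 3.376 × (depth of known layers): K_1 = 84.129 − 3.376×29.1 = −14.1126; K_2 = 85.4799 − 3.376×(1.83 + 29.1) = −18.93978.
Balance: K_1 − x×(3.376 − 0.9169) = K_2, so x = (K_1 − K_2)/(3.376 − 0.9169) = 4.82718/2.4591 = 1.96 km.

1.96 km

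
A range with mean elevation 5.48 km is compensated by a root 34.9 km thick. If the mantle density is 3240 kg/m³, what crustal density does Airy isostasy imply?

ρ_c h = (ρ_m − ρ_c) r → ρ_c (h + r) = ρ_m r → ρ_c = ρ_m r / (h + r).
ρ_c = 3240 × 34.9 km / (5.48 km + 34.9 km) = 2800 kg/m³.

2800 kg/m³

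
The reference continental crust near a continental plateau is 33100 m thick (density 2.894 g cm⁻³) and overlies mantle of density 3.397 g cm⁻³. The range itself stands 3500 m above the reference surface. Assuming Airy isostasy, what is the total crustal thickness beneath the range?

56700 m

Root depth r = h ρ_c / (ρ_m − ρ_c) = 3500 m × 2.894 / 0.503 = 20140 m.
Total thickness = T + h + r = 33100 m + 3500 m + 20140 m = 56700 m.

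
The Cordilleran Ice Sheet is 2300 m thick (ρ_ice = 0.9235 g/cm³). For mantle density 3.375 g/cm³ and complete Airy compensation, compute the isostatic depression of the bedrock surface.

629 m

In Airy isostatic equilibrium: the ice load ρ_ice t is balanced by mantle displaced below, ρ_m s.
s = t ρ_ice / ρ_m = 2300 m × 0.9235/3.375 = 629 m.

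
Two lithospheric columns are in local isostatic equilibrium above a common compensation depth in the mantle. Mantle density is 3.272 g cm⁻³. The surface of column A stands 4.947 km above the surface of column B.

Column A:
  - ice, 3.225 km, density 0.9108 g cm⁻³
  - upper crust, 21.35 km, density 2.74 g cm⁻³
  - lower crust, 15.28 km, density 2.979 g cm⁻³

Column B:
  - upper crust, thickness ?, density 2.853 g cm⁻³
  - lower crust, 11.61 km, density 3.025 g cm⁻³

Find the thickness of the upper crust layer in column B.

10.5 km

Take the compensation level at the base of the deeper column (depth z_c below the surface of column A) and equate Σ ρ_i t_i down to z_c; mantle fills any gap and the z_c terms cancel.
Column A: 3.225×0.9108 + 21.35×2.74 + 15.28×2.979 + (z_c − 39.855)×3.272
Column B: 4.947×0 + x×2.853 + 11.61×3.025 + (z_c − 4.947 − 11.61 − x)×3.272
The z_c×3.272 term appears on both sides and cancels. Collect the known terms of each column as K = Σ(ρt)_known − 3.272 × (depth of known layers): K_A = 106.95545 − 3.272×39.855 = −23.45011; K_B = 35.12025 − 3.272×(4.947 + 11.61) = −19.054254.
Balance: K_A = K_B − x×(3.272 − 2.853), so x = (K_B − K_A)/(3.272 − 2.853) = 4.39586/0.419 = 10.5 km.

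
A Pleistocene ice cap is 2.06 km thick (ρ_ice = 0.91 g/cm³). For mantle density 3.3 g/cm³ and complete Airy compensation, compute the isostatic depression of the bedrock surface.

0.568 km

In Airy isostatic equilibrium: the ice load ρ_ice t is balanced by mantle displaced below, ρ_m s.
s = t ρ_ice / ρ_m = 2.06 km × 0.91/3.3 = 0.568 km.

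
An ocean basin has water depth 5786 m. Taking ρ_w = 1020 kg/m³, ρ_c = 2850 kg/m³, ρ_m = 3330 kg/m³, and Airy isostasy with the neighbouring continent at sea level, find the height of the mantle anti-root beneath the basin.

22100 m

Isostatic balance requires: replacing crust with seawater at the top is compensated by replacing crust with mantle at the base: d (ρ_c − ρ_w) = a (ρ_m − ρ_c).
a = d (ρ_c − ρ_w)/(ρ_m − ρ_c) = 5786 m × 1830/480 = 22100 m.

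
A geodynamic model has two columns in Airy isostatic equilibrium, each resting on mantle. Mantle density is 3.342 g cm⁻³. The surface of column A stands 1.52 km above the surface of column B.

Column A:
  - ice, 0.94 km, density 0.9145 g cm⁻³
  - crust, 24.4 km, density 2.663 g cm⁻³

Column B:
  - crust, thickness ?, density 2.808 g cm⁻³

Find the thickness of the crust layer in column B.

Take the compensation level at the base of the deeper column (depth z_c below the surface of column A) and equate Σ ρ_i t_i down to z_c; mantle fills any gap and the z_c terms cancel.
Column A: 0.94×0.9145 + 24.4×2.663 + (z_c − 25.34)×3.342
Column B: 1.52×0 + x×2.808 + (z_c − 1.52 − 0 − x)×3.342
The z_c×3.342 term appears on both sides and cancels. Collect the known terms of each column as K = Σ(ρt)_known − 3.342 × (depth of known layers): K_A = 65.83683 − 3.342×25.34 = −18.84945; K_B = 0 − 3.342×(1.52 + 0) = −5.07984.
Balance: K_A = K_B − x×(3.342 − 2.808), so x = (K_B − K_A)/(3.342 − 2.808) = 13.7696/0.534 = 25.8 km.

25.8 km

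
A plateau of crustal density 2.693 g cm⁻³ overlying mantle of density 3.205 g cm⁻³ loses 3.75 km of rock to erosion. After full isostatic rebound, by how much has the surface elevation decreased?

0.599 km

Rebound u = e ρ_c/ρ_m = 3.75 km × 2.693/3.205 = 3.151 km.
Net surface drop = e − u = 3.75 km − 3.151 km = e (ρ_m − ρ_c)/ρ_m = 0.599 km.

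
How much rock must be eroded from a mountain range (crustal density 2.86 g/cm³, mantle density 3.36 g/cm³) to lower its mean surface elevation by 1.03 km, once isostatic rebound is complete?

Net drop Δ = e − u = e − e ρ_c/ρ_m = e (ρ_m − ρ_c)/ρ_m.
e = Δ ρ_m/(ρ_m − ρ_c) = 1.03 km × 3.36/0.5 = 6.92 km.

6.92 km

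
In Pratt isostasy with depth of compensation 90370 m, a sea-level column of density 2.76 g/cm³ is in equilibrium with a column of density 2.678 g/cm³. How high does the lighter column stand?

ρ_ref D = ρ (D + h) → h = D (ρ_ref − ρ)/ρ.
h = 90370 m × (2.76 − 2.678)/2.678 = 2770 m.

2770 m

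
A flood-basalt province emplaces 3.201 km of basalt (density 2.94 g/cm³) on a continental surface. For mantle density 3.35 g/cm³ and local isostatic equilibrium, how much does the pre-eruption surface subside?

2.81 km

Subaerial loading: s = t ρ_load / ρ_m.
s = 3.201 km × 2.94/3.35 = 2.81 km.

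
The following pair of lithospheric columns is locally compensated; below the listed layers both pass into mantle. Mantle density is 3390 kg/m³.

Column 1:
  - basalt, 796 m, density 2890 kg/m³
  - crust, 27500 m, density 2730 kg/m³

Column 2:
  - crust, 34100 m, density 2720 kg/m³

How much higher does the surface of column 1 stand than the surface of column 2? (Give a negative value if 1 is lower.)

−1270 m

For any compensation level in the mantle, the mantle terms cancel and isostasy reduces to e = (Σt_1 − Σt_2) − (Σ(ρt)_1 − Σ(ρt)_2) / ρ_m.
Σt_1 = 28296 m; Σt_2 = 34100 m; Σ(ρt)_1 = 77375440; Σ(ρt)_2 = 92752000 (in m·kg/m³).
e = (28296 − 34100) − (77375440 − 92752000) / 3390 = −1270 m.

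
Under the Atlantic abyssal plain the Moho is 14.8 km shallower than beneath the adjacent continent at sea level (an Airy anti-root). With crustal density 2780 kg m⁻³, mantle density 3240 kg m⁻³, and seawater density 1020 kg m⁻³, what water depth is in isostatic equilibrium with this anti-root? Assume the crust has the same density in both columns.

3.87 km

Replacing a thickness d of crust by seawater at the top must be balanced by replacing crust with mantle at the base: d (ρ_c − ρ_w) = a (ρ_m − ρ_c).
d = a (ρ_m − ρ_c)/(ρ_c − ρ_w) = 14.8 km × 460/1760 = 3.87 km.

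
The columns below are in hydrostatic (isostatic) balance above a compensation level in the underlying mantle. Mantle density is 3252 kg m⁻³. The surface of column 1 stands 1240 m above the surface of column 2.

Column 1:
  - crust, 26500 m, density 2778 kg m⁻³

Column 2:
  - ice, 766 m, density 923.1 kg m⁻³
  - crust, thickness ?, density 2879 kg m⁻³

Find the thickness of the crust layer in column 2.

18100 m

Take the compensation level at the base of the deeper column (depth z_c below the surface of column 1) and equate Σ ρ_i t_i down to z_c; mantle fills any gap and the z_c terms cancel.
Column 1: 26500×2778 + (z_c − 26500)×3252
Column 2: 1240×0 + 766×923.1 + x×2879 + (z_c − 1240 − 766 − x)×3252
The z_c×3252 term appears on both sides and cancels. Collect the known terms of each column as K = Σ(ρt)_known − 3252 × (depth of known layers): K_1 = 73617000 − 3252×26500 = −12561000; K_2 = 707094.6 − 3252×(1240 + 766) = −5816417.4.
Balance: K_1 = K_2 − x×(3252 − 2879), so x = (K_2 − K_1)/(3252 − 2879) = 6744580/373 = 18100 m.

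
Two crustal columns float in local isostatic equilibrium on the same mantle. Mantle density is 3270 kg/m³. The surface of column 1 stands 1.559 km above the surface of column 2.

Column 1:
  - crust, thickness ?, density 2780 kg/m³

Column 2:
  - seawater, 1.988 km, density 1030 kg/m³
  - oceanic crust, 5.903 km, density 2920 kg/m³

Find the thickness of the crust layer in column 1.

23.7 km

Take the compensation level at the base of the deeper column (depth z_c below the surface of column 1) and equate Σ ρ_i t_i down to z_c; mantle fills any gap and the z_c terms cancel.
Column 1: x×2780 + (z_c − 0 − x)×3270
Column 2: 1.559×0 + 1.988×1030 + 5.903×2920 + (z_c − 1.559 − 7.891)×3270
The z_c×3270 term appears on both sides and cancels. Collect the known terms of each column as K = Σ(ρt)_known − 3270 × (depth of known layers): K_1 = 0 − 3270×0 = 0; K_2 = 19284.4 − 3270×(1.559 + 7.891) = −11617.1.
Balance: K_1 − x×(3270 − 2780) = K_2, so x = (K_1 − K_2)/(3270 − 2780) = 11617.1/490 = 23.7 km.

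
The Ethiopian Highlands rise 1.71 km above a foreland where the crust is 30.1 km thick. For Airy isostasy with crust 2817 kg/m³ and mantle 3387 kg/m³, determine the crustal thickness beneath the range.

40.3 km

Root depth r = h ρ_c / (ρ_m − ρ_c) = 1.71 km × 2817 / 570 = 8.451 km.
Total thickness = T + h + r = 30.1 km + 1.71 km + 8.451 km = 40.3 km.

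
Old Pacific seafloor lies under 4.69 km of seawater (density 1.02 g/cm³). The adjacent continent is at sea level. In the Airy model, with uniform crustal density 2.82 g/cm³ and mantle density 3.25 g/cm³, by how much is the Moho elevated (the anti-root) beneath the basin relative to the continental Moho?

For local isostatic compensation: replacing crust with seawater at the top is compensated by replacing crust with mantle at the base: d (ρ_c − ρ_w) = a (ρ_m − ρ_c).
a = d (ρ_c − ρ_w)/(ρ_m − ρ_c) = 4.69 km × 1.8/0.43 = 19.6 km.

19.6 km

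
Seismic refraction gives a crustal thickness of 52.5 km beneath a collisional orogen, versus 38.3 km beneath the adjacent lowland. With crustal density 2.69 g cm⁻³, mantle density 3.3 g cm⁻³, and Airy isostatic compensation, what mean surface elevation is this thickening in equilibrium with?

2.62 km

Excess crust Δ = 52.5 km − 38.3 km = 14.2 km, split between elevation h and root r with h + r = Δ.
Airy balance ρ_c h = (ρ_m − ρ_c) r gives r = h ρ_c/(ρ_m − ρ_c), so h (1 + ρ_c/(ρ_m − ρ_c)) = Δ, i.e. h = Δ (ρ_m − ρ_c)/ρ_m.
h = 14.2 km × 0.61/3.3 = 2.62 km.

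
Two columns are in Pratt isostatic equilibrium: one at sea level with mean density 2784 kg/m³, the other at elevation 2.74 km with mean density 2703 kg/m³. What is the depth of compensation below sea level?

91.4 km

ρ_ref D = ρ (D + h) → D (ρ_ref − ρ) = ρ h.
D = ρ h/(ρ_ref − ρ) = 2703 × 2.74 km/(2784 − 2703) = 91.4 km.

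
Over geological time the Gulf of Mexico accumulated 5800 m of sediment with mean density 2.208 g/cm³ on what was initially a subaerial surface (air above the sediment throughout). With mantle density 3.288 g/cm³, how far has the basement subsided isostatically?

Subaerial load: s = t ρ_sed / ρ_m = 5800 m × 2.208/3.288 = 3890 m.

3890 m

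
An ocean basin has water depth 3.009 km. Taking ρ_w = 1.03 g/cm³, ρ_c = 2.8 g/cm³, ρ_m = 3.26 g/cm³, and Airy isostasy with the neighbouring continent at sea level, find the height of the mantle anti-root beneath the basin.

11.6 km

In Airy isostatic equilibrium: replacing crust with seawater at the top is compensated by replacing crust with mantle at the base: d (ρ_c − ρ_w) = a (ρ_m − ρ_c).
a = d (ρ_c − ρ_w)/(ρ_m − ρ_c) = 3.009 km × 1.77/0.46 = 11.6 km.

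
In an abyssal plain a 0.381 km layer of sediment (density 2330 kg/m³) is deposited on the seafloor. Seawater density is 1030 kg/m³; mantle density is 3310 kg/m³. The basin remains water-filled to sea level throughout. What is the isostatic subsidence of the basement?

0.217 km

Submarine loading: the sediment displaces seawater, and the subsidence is in turn flooded, so s (ρ_m − ρ_w) = t (ρ_sed − ρ_w).
s = 0.381 km × (2330 − 1030) / (3310 − 1030) = 0.217 km.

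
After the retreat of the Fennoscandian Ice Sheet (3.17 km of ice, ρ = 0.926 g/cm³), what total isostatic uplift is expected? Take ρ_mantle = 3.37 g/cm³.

Removing the load lets mantle flow back in; uplift u satisfies ρ_ice t = ρ_m u.
u = t ρ_ice/ρ_m = 3.17 km × 0.926/3.37 = 0.871 km.

0.871 km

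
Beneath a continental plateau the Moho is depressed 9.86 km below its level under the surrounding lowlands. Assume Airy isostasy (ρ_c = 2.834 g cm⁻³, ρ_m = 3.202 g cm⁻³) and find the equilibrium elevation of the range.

By Archimedes' principle applied to the lithosphere: ρ_c h = (ρ_m − ρ_c) r.
h = r (ρ_m − ρ_c) / ρ_c = 9.86 km × (3.202 − 2.834) / 2.834 = 1.28 km.

1.28 km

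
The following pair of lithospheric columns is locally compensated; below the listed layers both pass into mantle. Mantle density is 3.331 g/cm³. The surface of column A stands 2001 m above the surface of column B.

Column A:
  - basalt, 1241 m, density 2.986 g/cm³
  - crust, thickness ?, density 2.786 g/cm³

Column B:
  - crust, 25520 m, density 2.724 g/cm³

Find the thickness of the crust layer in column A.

39900 m

Take the compensation level at the base of the deeper column (depth z_c below the surface of column A) and equate Σ ρ_i t_i down to z_c; mantle fills any gap and the z_c terms cancel.
Column A: 1241×2.986 + x×2.786 + (z_c − 1241 − x)×3.331
Column B: 2001×0 + 25520×2.724 + (z_c − 2001 − 25520)×3.331
The z_c×3.331 term appears on both sides and cancels. Collect the known terms of each column as K = Σ(ρt)_known − 3.331 × (depth of known layers): K_A = 3705.626 − 3.331×1241 = −428.145; K_B = 69516.48 − 3.331×(2001 + 25520) = −22155.971.
Balance: K_A − x×(3.331 − 2.786) = K_B, so x = (K_A − K_B)/(3.331 − 2.786) = 21727.8/0.545 = 39900 m.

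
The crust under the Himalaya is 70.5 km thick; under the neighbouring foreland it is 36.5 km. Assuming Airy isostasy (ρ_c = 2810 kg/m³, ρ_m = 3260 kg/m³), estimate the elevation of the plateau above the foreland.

Excess crust Δ = 70.5 km − 36.5 km = 34 km, split between elevation h and root r with h + r = Δ.
Airy balance ρ_c h = (ρ_m − ρ_c) r gives r = h ρ_c/(ρ_m − ρ_c), so h (1 + ρ_c/(ρ_m − ρ_c)) = Δ, i.e. h = Δ (ρ_m − ρ_c)/ρ_m.
h = 34 km × 450/3260 = 4.69 km.

4.69 km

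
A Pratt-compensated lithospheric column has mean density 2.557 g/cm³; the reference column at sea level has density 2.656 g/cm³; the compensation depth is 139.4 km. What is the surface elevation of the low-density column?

ρ_ref D = ρ (D + h) → h = D (ρ_ref − ρ)/ρ.
h = 139.4 km × (2.656 − 2.557)/2.557 = 5.4 km.

5.4 km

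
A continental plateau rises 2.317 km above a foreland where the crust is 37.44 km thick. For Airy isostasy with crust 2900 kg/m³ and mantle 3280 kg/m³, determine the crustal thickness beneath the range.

Root depth r = h ρ_c / (ρ_m − ρ_c) = 2.317 km × 2900 / 380 = 17.68 km.
Total thickness = T + h + r = 37.44 km + 2.317 km + 17.68 km = 57.4 km.

57.4 km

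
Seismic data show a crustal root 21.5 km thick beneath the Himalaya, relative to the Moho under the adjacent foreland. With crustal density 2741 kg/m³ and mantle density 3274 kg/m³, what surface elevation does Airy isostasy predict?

4.18 km

For local isostatic compensation: ρ_c h = (ρ_m − ρ_c) r.
h = r (ρ_m − ρ_c) / ρ_c = 21.5 km × (3274 − 2741) / 2741 = 4.18 km.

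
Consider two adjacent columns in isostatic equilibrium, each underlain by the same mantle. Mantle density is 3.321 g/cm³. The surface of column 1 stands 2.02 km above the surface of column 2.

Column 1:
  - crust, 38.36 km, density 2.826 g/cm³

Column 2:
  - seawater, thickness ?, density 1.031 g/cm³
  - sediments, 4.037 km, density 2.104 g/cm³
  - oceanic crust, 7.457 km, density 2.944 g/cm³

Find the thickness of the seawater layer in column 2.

Take the compensation level at the base of the deeper column (depth z_c below the surface of column 1) and equate Σ ρ_i t_i down to z_c; mantle fills any gap and the z_c terms cancel.
Column 1: 38.36×2.826 + (z_c − 38.36)×3.321
Column 2: 2.02×0 + x×1.031 + 4.037×2.104 + 7.457×2.944 + (z_c − 2.02 − 11.494 − x)×3.321
The z_c×3.321 term appears on both sides and cancels. Collect the known terms of each column as K = Σ(ρt)_known − 3.321 × (depth of known layers): K_1 = 108.40536 − 3.321×38.36 = −18.9882; K_2 = 30.447256 − 3.321×(2.02 + 11.494) = −14.432738.
Balance: K_1 = K_2 − x×(3.321 − 1.031), so x = (K_2 − K_1)/(3.321 − 1.031) = 4.55546/2.29 = 1.99 km.

1.99 km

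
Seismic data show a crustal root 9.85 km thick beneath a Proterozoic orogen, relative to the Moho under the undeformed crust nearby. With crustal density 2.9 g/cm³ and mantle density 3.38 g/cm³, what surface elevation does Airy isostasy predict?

Isostatic balance requires: ρ_c h = (ρ_m − ρ_c) r.
h = r (ρ_m − ρ_c) / ρ_c = 9.85 km × (3.38 − 2.9) / 2.9 = 1.63 km.

1.63 km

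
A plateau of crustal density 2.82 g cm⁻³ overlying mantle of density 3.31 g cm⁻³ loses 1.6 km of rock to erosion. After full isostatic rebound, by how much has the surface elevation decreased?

Rebound u = e ρ_c/ρ_m = 1.6 km × 2.82/3.31 = 1.363 km.
Net surface drop = e − u = 1.6 km − 1.363 km = e (ρ_m − ρ_c)/ρ_m = 0.237 km.

0.237 km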